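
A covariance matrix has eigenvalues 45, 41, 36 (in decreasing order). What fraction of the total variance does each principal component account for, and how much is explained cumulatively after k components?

Step 1 — total variance = trace(Sigma) = Σ λ_i = 45 + 41 + 36 = 122.

Step 2 — fraction explained by component i = λ_i / Σ λ:
  PC1: 45/122 = 0.3689
  PC2: 41/122 = 0.3361
  PC3: 36/122 = 0.2951

Step 3 — cumulative fraction after k components = (λ_1 + ... + λ_k) / Σ λ:
  k = 1: 45/122 = 0.3689
  k = 2: (45 + 41)/122 = 86/122 = 0.7049
  k = 3: (45 + 41 + 36)/122 = 122/122 = 1

Summary (fraction, with percent):

explained: PC1 0.3689 (36.89%), PC2 0.3361 (33.61%), PC3 0.2951 (29.51%);  cumulative: 0.3689, 0.7049, 1


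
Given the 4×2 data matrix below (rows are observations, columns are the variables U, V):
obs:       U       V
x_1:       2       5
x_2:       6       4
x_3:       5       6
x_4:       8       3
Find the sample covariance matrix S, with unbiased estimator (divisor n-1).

Step 1 — column means:
  mean(U) = (2 + 6 + 5 + 8) / 4 = 21/4 = 5.25
  mean(V) = (5 + 4 + 6 + 3) / 4 = 18/4 = 4.5

Step 2 — sample covariance S[i,j] = (1/(n-1)) · Σ_k (x_{k,i} - mean_i) · (x_{k,j} - mean_j), with n-1 = 3.
  S[U,U] = ((-3.25)·(-3.25) + (0.75)·(0.75) + (-0.25)·(-0.25) + (2.75)·(2.75)) / 3 = 18.75/3 = 6.25
  S[U,V] = ((-3.25)·(0.5) + (0.75)·(-0.5) + (-0.25)·(1.5) + (2.75)·(-1.5)) / 3 = -6.5/3 = -2.1667
  S[V,V] = ((0.5)·(0.5) + (-0.5)·(-0.5) + (1.5)·(1.5) + (-1.5)·(-1.5)) / 3 = 5/3 = 1.6667

S is symmetric (S[j,i] = S[i,j]). Assembling:

S = [[6.25, -2.1667],
 [-2.1667, 1.6667]]


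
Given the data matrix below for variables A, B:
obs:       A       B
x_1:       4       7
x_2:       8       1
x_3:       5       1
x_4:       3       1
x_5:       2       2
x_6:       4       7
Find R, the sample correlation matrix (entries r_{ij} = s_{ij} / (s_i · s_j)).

Step 1 — column means:
  mean(A) = (4 + 8 + 5 + 3 + 2 + 4) / 6 = 26/6 = 4.3333
  mean(B) = (7 + 1 + 1 + 1 + 2 + 7) / 6 = 19/6 = 3.1667

Step 2 — sample variances and covariances s[i,j] = (1/(n-1)) · Σ_k (x_{k,i} - mean_i) · (x_{k,j} - mean_j), with n-1 = 5:
  s[A,A] = ((-0.3333)·(-0.3333) + (3.6667)·(3.6667) + (0.6667)·(0.6667) + (-1.3333)·(-1.3333) + (-2.3333)·(-2.3333) + (-0.3333)·(-0.3333)) / 5 = 21.3333/5 = 4.2667
  s[A,B] = ((-0.3333)·(3.8333) + (3.6667)·(-2.1667) + (0.6667)·(-2.1667) + (-1.3333)·(-2.1667) + (-2.3333)·(-1.1667) + (-0.3333)·(3.8333)) / 5 = -6.3333/5 = -1.2667
  s[B,B] = ((3.8333)·(3.8333) + (-2.1667)·(-2.1667) + (-2.1667)·(-2.1667) + (-2.1667)·(-2.1667) + (-1.1667)·(-1.1667) + (3.8333)·(3.8333)) / 5 = 44.8333/5 = 8.9667
  Sample standard deviations s_i = √(s[i,i]):
  s(A) = √(4.2667) = 2.0656
  s(B) = √(8.9667) = 2.9944

Step 3 — r_{ij} = s_{ij} / (s_i · s_j):
  r[A,A] = 1 (diagonal).
  r[A,B] = -1.2667 / (2.0656 · 2.9944) = -1.2667 / 6.1853 = -0.2048
  r[B,B] = 1 (diagonal).

R is symmetric with unit diagonal. Assembling:

R = [[1, -0.2048],
 [-0.2048, 1]]


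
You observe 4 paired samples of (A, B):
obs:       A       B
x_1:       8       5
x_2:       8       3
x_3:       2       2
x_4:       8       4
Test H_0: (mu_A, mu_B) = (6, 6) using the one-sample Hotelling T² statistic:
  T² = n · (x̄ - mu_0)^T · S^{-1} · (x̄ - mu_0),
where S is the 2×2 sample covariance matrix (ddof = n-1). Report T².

Step 1 — sample mean vector:
  mean(A) = (8 + 8 + 2 + 8) / 4 = 26/4 = 6.5
  mean(B) = (5 + 3 + 2 + 4) / 4 = 14/4 = 3.5
  x̄ = (6.5, 3.5),  deviation x̄ - mu_0 = (6.5, 3.5) - (6, 6) = (0.5, -2.5).

Step 2 — sample covariance matrix, S[i,j] = (1/(n-1)) · Σ_k (x_{k,i} - mean_i) · (x_{k,j} - mean_j), divisor n-1 = 3:
  S[A,A] = ((1.5)·(1.5) + (1.5)·(1.5) + (-4.5)·(-4.5) + (1.5)·(1.5)) / 3 = 27/3 = 9
  S[A,B] = ((1.5)·(1.5) + (1.5)·(-0.5) + (-4.5)·(-1.5) + (1.5)·(0.5)) / 3 = 9/3 = 3
  S[B,B] = ((1.5)·(1.5) + (-0.5)·(-0.5) + (-1.5)·(-1.5) + (0.5)·(0.5)) / 3 = 5/3 = 1.6667
  S = [[9, 3],
 [3, 1.6667]].

Step 3 — invert S. det(S) = 9·1.6667 - (3)² = 6.
  S^{-1} = (1/det) · [[d, -b], [-b, a]] = [[0.2778, -0.5],
 [-0.5, 1.5]].

Step 4 — quadratic form (x̄ - mu_0)^T · S^{-1} · (x̄ - mu_0):
  S^{-1} · (x̄ - mu_0) = (1.3889, -4),
  (x̄ - mu_0)^T · [...] = (0.5)·(1.3889) + (-2.5)·(-4) = 10.6944.

Step 5 — scale by n: T² = 4 · 10.6944 = 42.7778.

T² ≈ 42.7778


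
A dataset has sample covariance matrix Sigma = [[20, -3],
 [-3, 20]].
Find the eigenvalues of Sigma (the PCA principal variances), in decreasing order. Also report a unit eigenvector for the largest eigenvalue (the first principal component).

Step 1 — characteristic polynomial of 2×2 Sigma:
  det(Sigma - λI) = λ² - trace · λ + det = 0.
  trace = 20 + 20 = 40, det = 20·20 - (-3)² = 391.
Step 2 — discriminant:
  Δ = trace² - 4·det = 1600 - 1564 = 36.
Step 3 — eigenvalues:
  λ = (trace ± √Δ)/2 = (40 ± 6)/2,
  λ_1 = 23,  λ_2 = 17.

Step 4 — unit eigenvector for λ_1: solve (Sigma - λ_1 I)v = 0. First row:
  (20 - 23)·v_x + (-3)·v_y = 0, i.e. (-3)·v_x + (-3)·v_y = 0,
  so v ∝ (b, λ_1 - a) = (-3, 3); multiply by -1 so the first entry is positive: u = (3, -3).
  ||u|| = √((3)² + (-3)²) = √(18) ≈ 4.2426,
  v_1 = u/||u|| ≈ (0.7071, -0.7071) (||v_1|| = 1).

λ_1 = 23,  λ_2 = 17;  v_1 ≈ (0.7071, -0.7071)


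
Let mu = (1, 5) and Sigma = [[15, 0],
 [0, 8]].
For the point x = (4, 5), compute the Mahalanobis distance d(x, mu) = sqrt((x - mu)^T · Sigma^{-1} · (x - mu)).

Step 1 — centre the observation: (x - mu) = (3, 0).

Step 2 — invert Sigma. det(Sigma) = 15·8 - (0)² = 120.
  Sigma^{-1} = (1/det) · [[d, -b], [-b, a]] = [[0.0667, 0],
 [0, 0.125]].

Step 3 — form the quadratic (x - mu)^T · Sigma^{-1} · (x - mu):
  Sigma^{-1} · (x - mu) = (0.2, 0).
  (x - mu)^T · [Sigma^{-1} · (x - mu)] = (3)·(0.2) + (0)·(0) = 0.6.

Step 4 — take square root: d = √(0.6) ≈ 0.7746.

d(x, mu) = √(0.6) ≈ 0.7746


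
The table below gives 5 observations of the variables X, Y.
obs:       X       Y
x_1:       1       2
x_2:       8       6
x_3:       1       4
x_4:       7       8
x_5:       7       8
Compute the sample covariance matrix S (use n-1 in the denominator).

Step 1 — column means:
  mean(X) = (1 + 8 + 1 + 7 + 7) / 5 = 24/5 = 4.8
  mean(Y) = (2 + 6 + 4 + 8 + 8) / 5 = 28/5 = 5.6

Step 2 — sample covariance S[i,j] = (1/(n-1)) · Σ_k (x_{k,i} - mean_i) · (x_{k,j} - mean_j), with n-1 = 4.
  S[X,X] = ((-3.8)·(-3.8) + (3.2)·(3.2) + (-3.8)·(-3.8) + (2.2)·(2.2) + (2.2)·(2.2)) / 4 = 48.8/4 = 12.2
  S[X,Y] = ((-3.8)·(-3.6) + (3.2)·(0.4) + (-3.8)·(-1.6) + (2.2)·(2.4) + (2.2)·(2.4)) / 4 = 31.6/4 = 7.9
  S[Y,Y] = ((-3.6)·(-3.6) + (0.4)·(0.4) + (-1.6)·(-1.6) + (2.4)·(2.4) + (2.4)·(2.4)) / 4 = 27.2/4 = 6.8

S is symmetric (S[j,i] = S[i,j]). Assembling:

S = [[12.2, 7.9],
 [7.9, 6.8]]


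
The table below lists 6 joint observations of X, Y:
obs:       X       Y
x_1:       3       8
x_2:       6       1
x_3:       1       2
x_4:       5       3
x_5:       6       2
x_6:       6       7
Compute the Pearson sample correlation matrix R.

Step 1 — column means:
  mean(X) = (3 + 6 + 1 + 5 + 6 + 6) / 6 = 27/6 = 4.5
  mean(Y) = (8 + 1 + 2 + 3 + 2 + 7) / 6 = 23/6 = 3.8333

Step 2 — sample variances and covariances s[i,j] = (1/(n-1)) · Σ_k (x_{k,i} - mean_i) · (x_{k,j} - mean_j), with n-1 = 5:
  s[X,X] = ((-1.5)·(-1.5) + (1.5)·(1.5) + (-3.5)·(-3.5) + (0.5)·(0.5) + (1.5)·(1.5) + (1.5)·(1.5)) / 5 = 21.5/5 = 4.3
  s[X,Y] = ((-1.5)·(4.1667) + (1.5)·(-2.8333) + (-3.5)·(-1.8333) + (0.5)·(-0.8333) + (1.5)·(-1.8333) + (1.5)·(3.1667)) / 5 = -2.5/5 = -0.5
  s[Y,Y] = ((4.1667)·(4.1667) + (-2.8333)·(-2.8333) + (-1.8333)·(-1.8333) + (-0.8333)·(-0.8333) + (-1.8333)·(-1.8333) + (3.1667)·(3.1667)) / 5 = 42.8333/5 = 8.5667
  Sample standard deviations s_i = √(s[i,i]):
  s(X) = √(4.3) = 2.0736
  s(Y) = √(8.5667) = 2.9269

Step 3 — r_{ij} = s_{ij} / (s_i · s_j):
  r[X,X] = 1 (diagonal).
  r[X,Y] = -0.5 / (2.0736 · 2.9269) = -0.5 / 6.0693 = -0.0824
  r[Y,Y] = 1 (diagonal).

R is symmetric with unit diagonal. Assembling:

R = [[1, -0.0824],
 [-0.0824, 1]]


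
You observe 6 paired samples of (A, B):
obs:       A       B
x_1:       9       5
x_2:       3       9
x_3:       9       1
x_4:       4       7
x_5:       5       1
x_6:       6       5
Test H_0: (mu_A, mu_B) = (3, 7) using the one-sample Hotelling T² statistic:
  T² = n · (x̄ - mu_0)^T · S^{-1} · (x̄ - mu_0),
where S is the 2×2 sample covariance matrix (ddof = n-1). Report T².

Step 1 — sample mean vector:
  mean(A) = (9 + 3 + 9 + 4 + 5 + 6) / 6 = 36/6 = 6
  mean(B) = (5 + 9 + 1 + 7 + 1 + 5) / 6 = 28/6 = 4.6667
  x̄ = (6, 4.6667),  deviation x̄ - mu_0 = (6, 4.6667) - (3, 7) = (3, -2.3333).

Step 2 — sample covariance matrix, S[i,j] = (1/(n-1)) · Σ_k (x_{k,i} - mean_i) · (x_{k,j} - mean_j), divisor n-1 = 5:
  S[A,A] = ((3)·(3) + (-3)·(-3) + (3)·(3) + (-2)·(-2) + (-1)·(-1) + (0)·(0)) / 5 = 32/5 = 6.4
  S[A,B] = ((3)·(0.3333) + (-3)·(4.3333) + (3)·(-3.6667) + (-2)·(2.3333) + (-1)·(-3.6667) + (0)·(0.3333)) / 5 = -24/5 = -4.8
  S[B,B] = ((0.3333)·(0.3333) + (4.3333)·(4.3333) + (-3.6667)·(-3.6667) + (2.3333)·(2.3333) + (-3.6667)·(-3.6667) + (0.3333)·(0.3333)) / 5 = 51.3333/5 = 10.2667
  S = [[6.4, -4.8],
 [-4.8, 10.2667]].

Step 3 — invert S. det(S) = 6.4·10.2667 - (-4.8)² = 42.6667.
  S^{-1} = (1/det) · [[d, -b], [-b, a]] = [[0.2406, 0.1125],
 [0.1125, 0.15]].

Step 4 — quadratic form (x̄ - mu_0)^T · S^{-1} · (x̄ - mu_0):
  S^{-1} · (x̄ - mu_0) = (0.4594, -0.0125),
  (x̄ - mu_0)^T · [...] = (3)·(0.4594) + (-2.3333)·(-0.0125) = 1.4073.

Step 5 — scale by n: T² = 6 · 1.4073 = 8.4437.

T² ≈ 8.4437


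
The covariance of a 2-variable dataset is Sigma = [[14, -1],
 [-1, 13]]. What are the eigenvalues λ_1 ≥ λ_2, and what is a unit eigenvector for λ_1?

Step 1 — characteristic polynomial of 2×2 Sigma:
  det(Sigma - λI) = λ² - trace · λ + det = 0.
  trace = 14 + 13 = 27, det = 14·13 - (-1)² = 181.
Step 2 — discriminant:
  Δ = trace² - 4·det = 729 - 724 = 5.
Step 3 — eigenvalues:
  λ = (trace ± √Δ)/2 = (27 ± 2.2361)/2,
  λ_1 = 14.618,  λ_2 = 12.382.

Step 4 — unit eigenvector for λ_1: solve (Sigma - λ_1 I)v = 0. First row:
  (14 - 14.618)·v_x + (-1)·v_y = 0, i.e. (-0.618)·v_x + (-1)·v_y = 0,
  so v ∝ (b, λ_1 - a) = (-1, 0.618); multiply by -1 so the first entry is positive: u = (1, -0.618).
  ||u|| = √((1)² + (-0.618)²) = √(1.382) ≈ 1.1756,
  v_1 = u/||u|| ≈ (0.8507, -0.5257) (||v_1|| = 1).

λ_1 = 14.618,  λ_2 = 12.382;  v_1 ≈ (0.8507, -0.5257)


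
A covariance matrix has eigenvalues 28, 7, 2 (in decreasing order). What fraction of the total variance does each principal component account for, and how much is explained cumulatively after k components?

Step 1 — total variance = trace(Sigma) = Σ λ_i = 28 + 7 + 2 = 37.

Step 2 — fraction explained by component i = λ_i / Σ λ:
  PC1: 28/37 = 0.7568
  PC2: 7/37 = 0.1892
  PC3: 2/37 = 0.0541

Step 3 — cumulative fraction after k components = (λ_1 + ... + λ_k) / Σ λ:
  k = 1: 28/37 = 0.7568
  k = 2: (28 + 7)/37 = 35/37 = 0.9459
  k = 3: (28 + 7 + 2)/37 = 37/37 = 1

Summary (fraction, with percent):

explained: PC1 0.7568 (75.68%), PC2 0.1892 (18.92%), PC3 0.0541 (5.41%);  cumulative: 0.7568, 0.9459, 1


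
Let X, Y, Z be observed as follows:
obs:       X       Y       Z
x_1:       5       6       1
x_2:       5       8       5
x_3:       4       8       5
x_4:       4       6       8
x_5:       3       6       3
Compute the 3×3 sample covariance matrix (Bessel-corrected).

Step 1 — column means:
  mean(X) = (5 + 5 + 4 + 4 + 3) / 5 = 21/5 = 4.2
  mean(Y) = (6 + 8 + 8 + 6 + 6) / 5 = 34/5 = 6.8
  mean(Z) = (1 + 5 + 5 + 8 + 3) / 5 = 22/5 = 4.4

Step 2 — sample covariance S[i,j] = (1/(n-1)) · Σ_k (x_{k,i} - mean_i) · (x_{k,j} - mean_j), with n-1 = 4.
  S[X,X] = ((0.8)·(0.8) + (0.8)·(0.8) + (-0.2)·(-0.2) + (-0.2)·(-0.2) + (-1.2)·(-1.2)) / 4 = 2.8/4 = 0.7
  S[X,Y] = ((0.8)·(-0.8) + (0.8)·(1.2) + (-0.2)·(1.2) + (-0.2)·(-0.8) + (-1.2)·(-0.8)) / 4 = 1.2/4 = 0.3
  S[X,Z] = ((0.8)·(-3.4) + (0.8)·(0.6) + (-0.2)·(0.6) + (-0.2)·(3.6) + (-1.2)·(-1.4)) / 4 = -1.4/4 = -0.35
  S[Y,Y] = ((-0.8)·(-0.8) + (1.2)·(1.2) + (1.2)·(1.2) + (-0.8)·(-0.8) + (-0.8)·(-0.8)) / 4 = 4.8/4 = 1.2
  S[Y,Z] = ((-0.8)·(-3.4) + (1.2)·(0.6) + (1.2)·(0.6) + (-0.8)·(3.6) + (-0.8)·(-1.4)) / 4 = 2.4/4 = 0.6
  S[Z,Z] = ((-3.4)·(-3.4) + (0.6)·(0.6) + (0.6)·(0.6) + (3.6)·(3.6) + (-1.4)·(-1.4)) / 4 = 27.2/4 = 6.8

S is symmetric (S[j,i] = S[i,j]). Assembling:

S = [[0.7, 0.3, -0.35],
 [0.3, 1.2, 0.6],
 [-0.35, 0.6, 6.8]]


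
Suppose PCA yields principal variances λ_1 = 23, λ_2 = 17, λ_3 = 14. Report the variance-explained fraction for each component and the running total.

Step 1 — total variance = trace(Sigma) = Σ λ_i = 23 + 17 + 14 = 54.

Step 2 — fraction explained by component i = λ_i / Σ λ:
  PC1: 23/54 = 0.4259
  PC2: 17/54 = 0.3148
  PC3: 14/54 = 0.2593

Step 3 — cumulative fraction after k components = (λ_1 + ... + λ_k) / Σ λ:
  k = 1: 23/54 = 0.4259
  k = 2: (23 + 17)/54 = 40/54 = 0.7407
  k = 3: (23 + 17 + 14)/54 = 54/54 = 1

Summary (fraction, with percent):

explained: PC1 0.4259 (42.59%), PC2 0.3148 (31.48%), PC3 0.2593 (25.93%);  cumulative: 0.4259, 0.7407, 1


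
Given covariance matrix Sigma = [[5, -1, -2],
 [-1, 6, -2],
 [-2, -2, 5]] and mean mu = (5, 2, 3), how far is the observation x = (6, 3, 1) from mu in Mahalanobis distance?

Step 1 — centre the observation: (x - mu) = (1, 1, -2).

Step 2 — invert Sigma (cofactor / det for 3×3, or solve directly):
  Sigma^{-1} = [[0.2796, 0.0968, 0.1505],
 [0.0968, 0.2258, 0.129],
 [0.1505, 0.129, 0.3118]].

Step 3 — form the quadratic (x - mu)^T · Sigma^{-1} · (x - mu):
  Sigma^{-1} · (x - mu) = (0.0753, 0.0645, -0.3441).
  (x - mu)^T · [Sigma^{-1} · (x - mu)] = (1)·(0.0753) + (1)·(0.0645) + (-2)·(-0.3441) = 0.828.

Step 4 — take square root: d = √(0.828) ≈ 0.9099.

d(x, mu) = √(0.828) ≈ 0.9099


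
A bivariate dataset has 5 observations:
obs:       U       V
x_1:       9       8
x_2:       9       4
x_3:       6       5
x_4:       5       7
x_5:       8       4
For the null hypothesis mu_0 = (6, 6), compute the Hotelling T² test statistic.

Step 1 — sample mean vector:
  mean(U) = (9 + 9 + 6 + 5 + 8) / 5 = 37/5 = 7.4
  mean(V) = (8 + 4 + 5 + 7 + 4) / 5 = 28/5 = 5.6
  x̄ = (7.4, 5.6),  deviation x̄ - mu_0 = (7.4, 5.6) - (6, 6) = (1.4, -0.4).

Step 2 — sample covariance matrix, S[i,j] = (1/(n-1)) · Σ_k (x_{k,i} - mean_i) · (x_{k,j} - mean_j), divisor n-1 = 4:
  S[U,U] = ((1.6)·(1.6) + (1.6)·(1.6) + (-1.4)·(-1.4) + (-2.4)·(-2.4) + (0.6)·(0.6)) / 4 = 13.2/4 = 3.3
  S[U,V] = ((1.6)·(2.4) + (1.6)·(-1.6) + (-1.4)·(-0.6) + (-2.4)·(1.4) + (0.6)·(-1.6)) / 4 = -2.2/4 = -0.55
  S[V,V] = ((2.4)·(2.4) + (-1.6)·(-1.6) + (-0.6)·(-0.6) + (1.4)·(1.4) + (-1.6)·(-1.6)) / 4 = 13.2/4 = 3.3
  S = [[3.3, -0.55],
 [-0.55, 3.3]].

Step 3 — invert S. det(S) = 3.3·3.3 - (-0.55)² = 10.5875.
  S^{-1} = (1/det) · [[d, -b], [-b, a]] = [[0.3117, 0.0519],
 [0.0519, 0.3117]].

Step 4 — quadratic form (x̄ - mu_0)^T · S^{-1} · (x̄ - mu_0):
  S^{-1} · (x̄ - mu_0) = (0.4156, -0.0519),
  (x̄ - mu_0)^T · [...] = (1.4)·(0.4156) + (-0.4)·(-0.0519) = 0.6026.

Step 5 — scale by n: T² = 5 · 0.6026 = 3.013.

T² ≈ 3.013


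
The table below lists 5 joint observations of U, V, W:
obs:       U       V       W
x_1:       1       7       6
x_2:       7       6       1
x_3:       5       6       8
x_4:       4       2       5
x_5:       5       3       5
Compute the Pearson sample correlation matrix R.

Step 1 — column means:
  mean(U) = (1 + 7 + 5 + 4 + 5) / 5 = 22/5 = 4.4
  mean(V) = (7 + 6 + 6 + 2 + 3) / 5 = 24/5 = 4.8
  mean(W) = (6 + 1 + 8 + 5 + 5) / 5 = 25/5 = 5

Step 2 — sample variances and covariances s[i,j] = (1/(n-1)) · Σ_k (x_{k,i} - mean_i) · (x_{k,j} - mean_j), with n-1 = 4:
  s[U,U] = ((-3.4)·(-3.4) + (2.6)·(2.6) + (0.6)·(0.6) + (-0.4)·(-0.4) + (0.6)·(0.6)) / 4 = 19.2/4 = 4.8
  s[U,V] = ((-3.4)·(2.2) + (2.6)·(1.2) + (0.6)·(1.2) + (-0.4)·(-2.8) + (0.6)·(-1.8)) / 4 = -3.6/4 = -0.9
  s[U,W] = ((-3.4)·(1) + (2.6)·(-4) + (0.6)·(3) + (-0.4)·(0) + (0.6)·(0)) / 4 = -12/4 = -3
  s[V,V] = ((2.2)·(2.2) + (1.2)·(1.2) + (1.2)·(1.2) + (-2.8)·(-2.8) + (-1.8)·(-1.8)) / 4 = 18.8/4 = 4.7
  s[V,W] = ((2.2)·(1) + (1.2)·(-4) + (1.2)·(3) + (-2.8)·(0) + (-1.8)·(0)) / 4 = 1/4 = 0.25
  s[W,W] = ((1)·(1) + (-4)·(-4) + (3)·(3) + (0)·(0) + (0)·(0)) / 4 = 26/4 = 6.5
  Sample standard deviations s_i = √(s[i,i]):
  s(U) = √(4.8) = 2.1909
  s(V) = √(4.7) = 2.1679
  s(W) = √(6.5) = 2.5495

Step 3 — r_{ij} = s_{ij} / (s_i · s_j):
  r[U,U] = 1 (diagonal).
  r[U,V] = -0.9 / (2.1909 · 2.1679) = -0.9 / 4.7497 = -0.1895
  r[U,W] = -3 / (2.1909 · 2.5495) = -3 / 5.5857 = -0.5371
  r[V,V] = 1 (diagonal).
  r[V,W] = 0.25 / (2.1679 · 2.5495) = 0.25 / 5.5272 = 0.0452
  r[W,W] = 1 (diagonal).

R is symmetric with unit diagonal. Assembling:

R = [[1, -0.1895, -0.5371],
 [-0.1895, 1, 0.0452],
 [-0.5371, 0.0452, 1]]


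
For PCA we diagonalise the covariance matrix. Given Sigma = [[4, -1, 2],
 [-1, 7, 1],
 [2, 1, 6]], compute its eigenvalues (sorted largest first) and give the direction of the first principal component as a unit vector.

Step 1 — characteristic polynomial p(λ) = det(λI - Sigma) = λ³ - tr·λ² + c_1·λ - det, where tr = trace, c_1 = sum of the principal 2×2 minors, det = det(Sigma):
  tr = 4 + 7 + 6 = 17,
  c_1 = (4·7 - (-1)²) + (4·6 - (2)²) + (7·6 - (1)²) = 27 + 20 + 41 = 88,
  det = 4·(7·6 - (1)²) - (-1)·((-1)·6 - (1)·(2)) + (2)·((-1)·(1) - 7·(2)) = 4·(41) - (-1)·(-8) + (2)·(-15) = 126.
  So p(λ) = λ³ - 17λ² + 88λ - 126.
Step 2 — look for an integer root (rational root theorem: any rational root is an integer divisor of 126). Testing λ = 7:
  p(7) = 343 - 833 + 616 - 126 = 0  ✓
  Dividing out (λ - 7): p(λ) = (λ - 7)(λ² - 10λ + 18).
Step 3 — remaining eigenvalues from the quadratic λ² - 10λ + 18 = 0:
  Δ = 10² - 4·18 = 100 - 72 = 28,  λ = (10 ± √28)/2 = (10 ± 5.2915)/2 ≈ 7.6458 or 2.3542.
  Sorted: λ_1 = 7.6458,  λ_2 = 7,  λ_3 = 2.3542  (check: sum = 17 = tr ✓).

Step 4 — unit eigenvector for λ_1 ≈ 7.6458: v spans the null space of (Sigma - λ_1 I), whose rows are
  r_1 = (-3.6458, -1, 2),  r_2 = (-1, -0.6458, 1),  r_3 = (2, 1, -1.6458).
  v is orthogonal to every row, so take v ∝ r_1 × r_2 = ((-1)·(1) - (2)·(-0.6458), (2)·(-1) - (-3.6458)·(1), (-3.6458)·(-0.6458) - (-1)·(-1)) ≈ (0.2915, 1.6458, 1.3542).
  Let u = (0.2915, 1.6458, 1.3542).
  ||u|| = √((0.2915)² + (1.6458)² + (1.3542)²) = √(4.6275) ≈ 2.1512,  v_1 = u/||u|| ≈ (0.1355, 0.7651, 0.6295) (||v_1|| = 1).

λ_1 = 7.6458,  λ_2 = 7,  λ_3 = 2.3542;  v_1 ≈ (0.1355, 0.7651, 0.6295)


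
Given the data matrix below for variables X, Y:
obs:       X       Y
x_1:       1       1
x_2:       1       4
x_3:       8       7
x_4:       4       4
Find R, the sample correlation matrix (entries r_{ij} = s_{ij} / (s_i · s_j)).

Step 1 — column means:
  mean(X) = (1 + 1 + 8 + 4) / 4 = 14/4 = 3.5
  mean(Y) = (1 + 4 + 7 + 4) / 4 = 16/4 = 4

Step 2 — sample variances and covariances s[i,j] = (1/(n-1)) · Σ_k (x_{k,i} - mean_i) · (x_{k,j} - mean_j), with n-1 = 3:
  s[X,X] = ((-2.5)·(-2.5) + (-2.5)·(-2.5) + (4.5)·(4.5) + (0.5)·(0.5)) / 3 = 33/3 = 11
  s[X,Y] = ((-2.5)·(-3) + (-2.5)·(0) + (4.5)·(3) + (0.5)·(0)) / 3 = 21/3 = 7
  s[Y,Y] = ((-3)·(-3) + (0)·(0) + (3)·(3) + (0)·(0)) / 3 = 18/3 = 6
  Sample standard deviations s_i = √(s[i,i]):
  s(X) = √(11) = 3.3166
  s(Y) = √(6) = 2.4495

Step 3 — r_{ij} = s_{ij} / (s_i · s_j):
  r[X,X] = 1 (diagonal).
  r[X,Y] = 7 / (3.3166 · 2.4495) = 7 / 8.124 = 0.8616
  r[Y,Y] = 1 (diagonal).

R is symmetric with unit diagonal. Assembling:

R = [[1, 0.8616],
 [0.8616, 1]]


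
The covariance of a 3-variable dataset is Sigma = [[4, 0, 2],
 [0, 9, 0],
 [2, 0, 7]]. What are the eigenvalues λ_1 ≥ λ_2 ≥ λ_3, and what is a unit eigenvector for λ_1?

Step 1 — characteristic polynomial p(λ) = det(λI - Sigma) = λ³ - tr·λ² + c_1·λ - det, where tr = trace, c_1 = sum of the principal 2×2 minors, det = det(Sigma):
  tr = 4 + 9 + 7 = 20,
  c_1 = (4·9 - (0)²) + (4·7 - (2)²) + (9·7 - (0)²) = 36 + 24 + 63 = 123,
  det = 4·(9·7 - (0)²) - (0)·((0)·7 - (0)·(2)) + (2)·((0)·(0) - 9·(2)) = 4·(63) - (0)·(0) + (2)·(-18) = 216.
  So p(λ) = λ³ - 20λ² + 123λ - 216.
Step 2 — look for an integer root (rational root theorem: any rational root is an integer divisor of 216). Testing λ = 3:
  p(3) = 27 - 180 + 369 - 216 = 0  ✓
  Dividing out (λ - 3): p(λ) = (λ - 3)(λ² - 17λ + 72).
Step 3 — remaining eigenvalues from the quadratic λ² - 17λ + 72 = 0:
  Δ = 17² - 4·72 = 289 - 288 = 1,  λ = (17 ± √1)/2 = (17 ± 1)/2 = 9 or 8.
  Sorted: λ_1 = 9,  λ_2 = 8,  λ_3 = 3  (check: sum = 20 = tr ✓).

Step 4 — unit eigenvector for λ_1 = 9: v spans the null space of (Sigma - λ_1 I), whose rows are
  r_1 = (-5, 0, 2),  r_2 = (0, 0, 0),  r_3 = (2, 0, -2).
  v is orthogonal to every row, so take v ∝ r_1 × r_3 = ((0)·(-2) - (2)·(0), (2)·(2) - (-5)·(-2), (-5)·(0) - (0)·(2)) = (0, -6, 0).
  Rescale (divide by 6; multiply by -1 so the first nonzero entry is positive): u = (0, 1, 0).
  ||u|| = √((0)² + (1)² + (0)²) = √(1) = 1,  v_1 = u/||u|| ≈ (0, 1, 0) (||v_1|| = 1).

λ_1 = 9,  λ_2 = 8,  λ_3 = 3;  v_1 ≈ (0, 1, 0)


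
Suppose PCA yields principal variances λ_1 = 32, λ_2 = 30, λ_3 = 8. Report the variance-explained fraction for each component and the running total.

Step 1 — total variance = trace(Sigma) = Σ λ_i = 32 + 30 + 8 = 70.

Step 2 — fraction explained by component i = λ_i / Σ λ:
  PC1: 32/70 = 0.4571
  PC2: 30/70 = 0.4286
  PC3: 8/70 = 0.1143

Step 3 — cumulative fraction after k components = (λ_1 + ... + λ_k) / Σ λ:
  k = 1: 32/70 = 0.4571
  k = 2: (32 + 30)/70 = 62/70 = 0.8857
  k = 3: (32 + 30 + 8)/70 = 70/70 = 1

Summary (fraction, with percent):

explained: PC1 0.4571 (45.71%), PC2 0.4286 (42.86%), PC3 0.1143 (11.43%);  cumulative: 0.4571, 0.8857, 1


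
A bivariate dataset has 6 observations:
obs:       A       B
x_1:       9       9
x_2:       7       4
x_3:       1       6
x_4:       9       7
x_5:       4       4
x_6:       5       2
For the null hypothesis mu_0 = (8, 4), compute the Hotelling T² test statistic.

Step 1 — sample mean vector:
  mean(A) = (9 + 7 + 1 + 9 + 4 + 5) / 6 = 35/6 = 5.8333
  mean(B) = (9 + 4 + 6 + 7 + 4 + 2) / 6 = 32/6 = 5.3333
  x̄ = (5.8333, 5.3333),  deviation x̄ - mu_0 = (5.8333, 5.3333) - (8, 4) = (-2.1667, 1.3333).

Step 2 — sample covariance matrix, S[i,j] = (1/(n-1)) · Σ_k (x_{k,i} - mean_i) · (x_{k,j} - mean_j), divisor n-1 = 5:
  S[A,A] = ((3.1667)·(3.1667) + (1.1667)·(1.1667) + (-4.8333)·(-4.8333) + (3.1667)·(3.1667) + (-1.8333)·(-1.8333) + (-0.8333)·(-0.8333)) / 5 = 48.8333/5 = 9.7667
  S[A,B] = ((3.1667)·(3.6667) + (1.1667)·(-1.3333) + (-4.8333)·(0.6667) + (3.1667)·(1.6667) + (-1.8333)·(-1.3333) + (-0.8333)·(-3.3333)) / 5 = 17.3333/5 = 3.4667
  S[B,B] = ((3.6667)·(3.6667) + (-1.3333)·(-1.3333) + (0.6667)·(0.6667) + (1.6667)·(1.6667) + (-1.3333)·(-1.3333) + (-3.3333)·(-3.3333)) / 5 = 31.3333/5 = 6.2667
  S = [[9.7667, 3.4667],
 [3.4667, 6.2667]].

Step 3 — invert S. det(S) = 9.7667·6.2667 - (3.4667)² = 49.1867.
  S^{-1} = (1/det) · [[d, -b], [-b, a]] = [[0.1274, -0.0705],
 [-0.0705, 0.1986]].

Step 4 — quadratic form (x̄ - mu_0)^T · S^{-1} · (x̄ - mu_0):
  S^{-1} · (x̄ - mu_0) = (-0.37, 0.4175),
  (x̄ - mu_0)^T · [...] = (-2.1667)·(-0.37) + (1.3333)·(0.4175) = 1.3583.

Step 5 — scale by n: T² = 6 · 1.3583 = 8.1499.

T² ≈ 8.1499


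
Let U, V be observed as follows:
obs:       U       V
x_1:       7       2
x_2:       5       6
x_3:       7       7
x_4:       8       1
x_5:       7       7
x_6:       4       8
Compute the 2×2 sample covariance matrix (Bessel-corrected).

Step 1 — column means:
  mean(U) = (7 + 5 + 7 + 8 + 7 + 4) / 6 = 38/6 = 6.3333
  mean(V) = (2 + 6 + 7 + 1 + 7 + 8) / 6 = 31/6 = 5.1667

Step 2 — sample covariance S[i,j] = (1/(n-1)) · Σ_k (x_{k,i} - mean_i) · (x_{k,j} - mean_j), with n-1 = 5.
  S[U,U] = ((0.6667)·(0.6667) + (-1.3333)·(-1.3333) + (0.6667)·(0.6667) + (1.6667)·(1.6667) + (0.6667)·(0.6667) + (-2.3333)·(-2.3333)) / 5 = 11.3333/5 = 2.2667
  S[U,V] = ((0.6667)·(-3.1667) + (-1.3333)·(0.8333) + (0.6667)·(1.8333) + (1.6667)·(-4.1667) + (0.6667)·(1.8333) + (-2.3333)·(2.8333)) / 5 = -14.3333/5 = -2.8667
  S[V,V] = ((-3.1667)·(-3.1667) + (0.8333)·(0.8333) + (1.8333)·(1.8333) + (-4.1667)·(-4.1667) + (1.8333)·(1.8333) + (2.8333)·(2.8333)) / 5 = 42.8333/5 = 8.5667

S is symmetric (S[j,i] = S[i,j]). Assembling:

S = [[2.2667, -2.8667],
 [-2.8667, 8.5667]]


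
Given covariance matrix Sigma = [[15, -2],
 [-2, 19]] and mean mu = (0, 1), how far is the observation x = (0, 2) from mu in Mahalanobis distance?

Step 1 — centre the observation: (x - mu) = (0, 1).

Step 2 — invert Sigma. det(Sigma) = 15·19 - (-2)² = 281.
  Sigma^{-1} = (1/det) · [[d, -b], [-b, a]] = [[0.0676, 0.0071],
 [0.0071, 0.0534]].

Step 3 — form the quadratic (x - mu)^T · Sigma^{-1} · (x - mu):
  Sigma^{-1} · (x - mu) = (0.0071, 0.0534).
  (x - mu)^T · [Sigma^{-1} · (x - mu)] = (0)·(0.0071) + (1)·(0.0534) = 0.0534.

Step 4 — take square root: d = √(0.0534) ≈ 0.231.

d(x, mu) = √(0.0534) ≈ 0.231


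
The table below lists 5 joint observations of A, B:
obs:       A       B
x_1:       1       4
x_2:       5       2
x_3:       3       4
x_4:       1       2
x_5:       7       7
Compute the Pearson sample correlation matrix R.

Step 1 — column means:
  mean(A) = (1 + 5 + 3 + 1 + 7) / 5 = 17/5 = 3.4
  mean(B) = (4 + 2 + 4 + 2 + 7) / 5 = 19/5 = 3.8

Step 2 — sample variances and covariances s[i,j] = (1/(n-1)) · Σ_k (x_{k,i} - mean_i) · (x_{k,j} - mean_j), with n-1 = 4:
  s[A,A] = ((-2.4)·(-2.4) + (1.6)·(1.6) + (-0.4)·(-0.4) + (-2.4)·(-2.4) + (3.6)·(3.6)) / 4 = 27.2/4 = 6.8
  s[A,B] = ((-2.4)·(0.2) + (1.6)·(-1.8) + (-0.4)·(0.2) + (-2.4)·(-1.8) + (3.6)·(3.2)) / 4 = 12.4/4 = 3.1
  s[B,B] = ((0.2)·(0.2) + (-1.8)·(-1.8) + (0.2)·(0.2) + (-1.8)·(-1.8) + (3.2)·(3.2)) / 4 = 16.8/4 = 4.2
  Sample standard deviations s_i = √(s[i,i]):
  s(A) = √(6.8) = 2.6077
  s(B) = √(4.2) = 2.0494

Step 3 — r_{ij} = s_{ij} / (s_i · s_j):
  r[A,A] = 1 (diagonal).
  r[A,B] = 3.1 / (2.6077 · 2.0494) = 3.1 / 5.3442 = 0.5801
  r[B,B] = 1 (diagonal).

R is symmetric with unit diagonal. Assembling:

R = [[1, 0.5801],
 [0.5801, 1]]


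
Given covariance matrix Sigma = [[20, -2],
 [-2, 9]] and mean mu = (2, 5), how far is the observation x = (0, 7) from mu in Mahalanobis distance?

Step 1 — centre the observation: (x - mu) = (-2, 2).

Step 2 — invert Sigma. det(Sigma) = 20·9 - (-2)² = 176.
  Sigma^{-1} = (1/det) · [[d, -b], [-b, a]] = [[0.0511, 0.0114],
 [0.0114, 0.1136]].

Step 3 — form the quadratic (x - mu)^T · Sigma^{-1} · (x - mu):
  Sigma^{-1} · (x - mu) = (-0.0795, 0.2045).
  (x - mu)^T · [Sigma^{-1} · (x - mu)] = (-2)·(-0.0795) + (2)·(0.2045) = 0.5682.

Step 4 — take square root: d = √(0.5682) ≈ 0.7538.

d(x, mu) = √(0.5682) ≈ 0.7538


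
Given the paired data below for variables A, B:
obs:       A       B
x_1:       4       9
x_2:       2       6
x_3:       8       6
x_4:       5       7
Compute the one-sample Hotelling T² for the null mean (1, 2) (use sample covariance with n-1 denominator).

Step 1 — sample mean vector:
  mean(A) = (4 + 2 + 8 + 5) / 4 = 19/4 = 4.75
  mean(B) = (9 + 6 + 6 + 7) / 4 = 28/4 = 7
  x̄ = (4.75, 7),  deviation x̄ - mu_0 = (4.75, 7) - (1, 2) = (3.75, 5).

Step 2 — sample covariance matrix, S[i,j] = (1/(n-1)) · Σ_k (x_{k,i} - mean_i) · (x_{k,j} - mean_j), divisor n-1 = 3:
  S[A,A] = ((-0.75)·(-0.75) + (-2.75)·(-2.75) + (3.25)·(3.25) + (0.25)·(0.25)) / 3 = 18.75/3 = 6.25
  S[A,B] = ((-0.75)·(2) + (-2.75)·(-1) + (3.25)·(-1) + (0.25)·(0)) / 3 = -2/3 = -0.6667
  S[B,B] = ((2)·(2) + (-1)·(-1) + (-1)·(-1) + (0)·(0)) / 3 = 6/3 = 2
  S = [[6.25, -0.6667],
 [-0.6667, 2]].

Step 3 — invert S. det(S) = 6.25·2 - (-0.6667)² = 12.0556.
  S^{-1} = (1/det) · [[d, -b], [-b, a]] = [[0.1659, 0.0553],
 [0.0553, 0.5184]].

Step 4 — quadratic form (x̄ - mu_0)^T · S^{-1} · (x̄ - mu_0):
  S^{-1} · (x̄ - mu_0) = (0.8986, 2.7995),
  (x̄ - mu_0)^T · [...] = (3.75)·(0.8986) + (5)·(2.7995) = 17.3675.

Step 5 — scale by n: T² = 4 · 17.3675 = 69.47.

T² ≈ 69.47


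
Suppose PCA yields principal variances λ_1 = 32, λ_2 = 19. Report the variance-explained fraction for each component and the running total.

Step 1 — total variance = trace(Sigma) = Σ λ_i = 32 + 19 = 51.

Step 2 — fraction explained by component i = λ_i / Σ λ:
  PC1: 32/51 = 0.6275
  PC2: 19/51 = 0.3725

Step 3 — cumulative fraction after k components = (λ_1 + ... + λ_k) / Σ λ:
  k = 1: 32/51 = 0.6275
  k = 2: (32 + 19)/51 = 51/51 = 1

Summary (fraction, with percent):

explained: PC1 0.6275 (62.75%), PC2 0.3725 (37.25%);  cumulative: 0.6275, 1


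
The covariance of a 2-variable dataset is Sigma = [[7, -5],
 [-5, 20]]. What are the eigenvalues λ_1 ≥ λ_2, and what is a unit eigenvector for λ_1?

Step 1 — characteristic polynomial of 2×2 Sigma:
  det(Sigma - λI) = λ² - trace · λ + det = 0.
  trace = 7 + 20 = 27, det = 7·20 - (-5)² = 115.
Step 2 — discriminant:
  Δ = trace² - 4·det = 729 - 460 = 269.
Step 3 — eigenvalues:
  λ = (trace ± √Δ)/2 = (27 ± 16.4012)/2,
  λ_1 = 21.7006,  λ_2 = 5.2994.

Step 4 — unit eigenvector for λ_1: solve (Sigma - λ_1 I)v = 0. First row:
  (7 - 21.7006)·v_x + (-5)·v_y = 0, i.e. (-14.7006)·v_x + (-5)·v_y = 0,
  so v ∝ (b, λ_1 - a) = (-5, 14.7006); multiply by -1 so the first entry is positive: u = (5, -14.7006).
  ||u|| = √((5)² + (-14.7006)²) = √(241.1079) ≈ 15.5277,
  v_1 = u/||u|| ≈ (0.322, -0.9467) (||v_1|| = 1).

λ_1 = 21.7006,  λ_2 = 5.2994;  v_1 ≈ (0.322, -0.9467)


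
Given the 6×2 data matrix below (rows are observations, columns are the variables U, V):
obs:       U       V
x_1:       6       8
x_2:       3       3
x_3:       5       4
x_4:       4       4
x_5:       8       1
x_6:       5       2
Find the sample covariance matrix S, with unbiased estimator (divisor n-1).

Step 1 — column means:
  mean(U) = (6 + 3 + 5 + 4 + 8 + 5) / 6 = 31/6 = 5.1667
  mean(V) = (8 + 3 + 4 + 4 + 1 + 2) / 6 = 22/6 = 3.6667

Step 2 — sample covariance S[i,j] = (1/(n-1)) · Σ_k (x_{k,i} - mean_i) · (x_{k,j} - mean_j), with n-1 = 5.
  S[U,U] = ((0.8333)·(0.8333) + (-2.1667)·(-2.1667) + (-0.1667)·(-0.1667) + (-1.1667)·(-1.1667) + (2.8333)·(2.8333) + (-0.1667)·(-0.1667)) / 5 = 14.8333/5 = 2.9667
  S[U,V] = ((0.8333)·(4.3333) + (-2.1667)·(-0.6667) + (-0.1667)·(0.3333) + (-1.1667)·(0.3333) + (2.8333)·(-2.6667) + (-0.1667)·(-1.6667)) / 5 = -2.6667/5 = -0.5333
  S[V,V] = ((4.3333)·(4.3333) + (-0.6667)·(-0.6667) + (0.3333)·(0.3333) + (0.3333)·(0.3333) + (-2.6667)·(-2.6667) + (-1.6667)·(-1.6667)) / 5 = 29.3333/5 = 5.8667

S is symmetric (S[j,i] = S[i,j]). Assembling:

S = [[2.9667, -0.5333],
 [-0.5333, 5.8667]]


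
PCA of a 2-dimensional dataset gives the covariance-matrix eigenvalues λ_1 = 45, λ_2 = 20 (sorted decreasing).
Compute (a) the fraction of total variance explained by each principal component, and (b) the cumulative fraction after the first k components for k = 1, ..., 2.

Step 1 — total variance = trace(Sigma) = Σ λ_i = 45 + 20 = 65.

Step 2 — fraction explained by component i = λ_i / Σ λ:
  PC1: 45/65 = 0.6923
  PC2: 20/65 = 0.3077

Step 3 — cumulative fraction after k components = (λ_1 + ... + λ_k) / Σ λ:
  k = 1: 45/65 = 0.6923
  k = 2: (45 + 20)/65 = 65/65 = 1

Summary (fraction, with percent):

explained: PC1 0.6923 (69.23%), PC2 0.3077 (30.77%);  cumulative: 0.6923, 1


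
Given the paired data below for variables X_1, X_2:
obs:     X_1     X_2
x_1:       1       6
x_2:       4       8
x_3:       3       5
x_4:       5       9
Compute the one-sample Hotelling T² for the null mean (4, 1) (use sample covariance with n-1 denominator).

Step 1 — sample mean vector:
  mean(X_1) = (1 + 4 + 3 + 5) / 4 = 13/4 = 3.25
  mean(X_2) = (6 + 8 + 5 + 9) / 4 = 28/4 = 7
  x̄ = (3.25, 7),  deviation x̄ - mu_0 = (3.25, 7) - (4, 1) = (-0.75, 6).

Step 2 — sample covariance matrix, S[i,j] = (1/(n-1)) · Σ_k (x_{k,i} - mean_i) · (x_{k,j} - mean_j), divisor n-1 = 3:
  S[X_1,X_1] = ((-2.25)·(-2.25) + (0.75)·(0.75) + (-0.25)·(-0.25) + (1.75)·(1.75)) / 3 = 8.75/3 = 2.9167
  S[X_1,X_2] = ((-2.25)·(-1) + (0.75)·(1) + (-0.25)·(-2) + (1.75)·(2)) / 3 = 7/3 = 2.3333
  S[X_2,X_2] = ((-1)·(-1) + (1)·(1) + (-2)·(-2) + (2)·(2)) / 3 = 10/3 = 3.3333
  S = [[2.9167, 2.3333],
 [2.3333, 3.3333]].

Step 3 — invert S. det(S) = 2.9167·3.3333 - (2.3333)² = 4.2778.
  S^{-1} = (1/det) · [[d, -b], [-b, a]] = [[0.7792, -0.5455],
 [-0.5455, 0.6818]].

Step 4 — quadratic form (x̄ - mu_0)^T · S^{-1} · (x̄ - mu_0):
  S^{-1} · (x̄ - mu_0) = (-3.8571, 4.5),
  (x̄ - mu_0)^T · [...] = (-0.75)·(-3.8571) + (6)·(4.5) = 29.8929.

Step 5 — scale by n: T² = 4 · 29.8929 = 119.5714.

T² ≈ 119.5714


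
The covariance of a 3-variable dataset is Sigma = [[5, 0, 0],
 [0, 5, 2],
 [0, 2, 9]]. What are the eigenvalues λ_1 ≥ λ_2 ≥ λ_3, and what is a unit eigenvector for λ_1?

Step 1 — characteristic polynomial p(λ) = det(λI - Sigma) = λ³ - tr·λ² + c_1·λ - det, where tr = trace, c_1 = sum of the principal 2×2 minors, det = det(Sigma):
  tr = 5 + 5 + 9 = 19,
  c_1 = (5·5 - (0)²) + (5·9 - (0)²) + (5·9 - (2)²) = 25 + 45 + 41 = 111,
  det = 5·(5·9 - (2)²) - (0)·((0)·9 - (2)·(0)) + (0)·((0)·(2) - 5·(0)) = 5·(41) - (0)·(0) + (0)·(0) = 205.
  So p(λ) = λ³ - 19λ² + 111λ - 205.
Step 2 — look for an integer root (rational root theorem: any rational root is an integer divisor of 205). Testing λ = 5:
  p(5) = 125 - 475 + 555 - 205 = 0  ✓
  Dividing out (λ - 5): p(λ) = (λ - 5)(λ² - 14λ + 41).
Step 3 — remaining eigenvalues from the quadratic λ² - 14λ + 41 = 0:
  Δ = 14² - 4·41 = 196 - 164 = 32,  λ = (14 ± √32)/2 = (14 ± 5.6569)/2 ≈ 9.8284 or 4.1716.
  Sorted: λ_1 = 9.8284,  λ_2 = 5,  λ_3 = 4.1716  (check: sum = 19 = tr ✓).

Step 4 — unit eigenvector for λ_1 ≈ 9.8284: v spans the null space of (Sigma - λ_1 I), whose rows are
  r_1 = (-4.8284, 0, 0),  r_2 = (0, -4.8284, 2),  r_3 = (0, 2, -0.8284).
  v is orthogonal to every row, so take v ∝ r_1 × r_2 = ((0)·(2) - (0)·(-4.8284), (0)·(0) - (-4.8284)·(2), (-4.8284)·(-4.8284) - (0)·(0)) ≈ (0, 9.6569, 23.3137).
  Let u = (0, 9.6569, 23.3137).
  ||u|| = √((0)² + (9.6569)² + (23.3137)²) = √(636.7838) ≈ 25.2346,  v_1 = u/||u|| ≈ (0, 0.3827, 0.9239) (||v_1|| = 1).

λ_1 = 9.8284,  λ_2 = 5,  λ_3 = 4.1716;  v_1 ≈ (0, 0.3827, 0.9239)


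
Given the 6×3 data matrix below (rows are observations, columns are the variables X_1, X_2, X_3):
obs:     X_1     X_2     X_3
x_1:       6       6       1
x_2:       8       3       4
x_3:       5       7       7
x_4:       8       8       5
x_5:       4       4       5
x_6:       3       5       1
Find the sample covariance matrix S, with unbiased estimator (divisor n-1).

Step 1 — column means:
  mean(X_1) = (6 + 8 + 5 + 8 + 4 + 3) / 6 = 34/6 = 5.6667
  mean(X_2) = (6 + 3 + 7 + 8 + 4 + 5) / 6 = 33/6 = 5.5
  mean(X_3) = (1 + 4 + 7 + 5 + 5 + 1) / 6 = 23/6 = 3.8333

Step 2 — sample covariance S[i,j] = (1/(n-1)) · Σ_k (x_{k,i} - mean_i) · (x_{k,j} - mean_j), with n-1 = 5.
  S[X_1,X_1] = ((0.3333)·(0.3333) + (2.3333)·(2.3333) + (-0.6667)·(-0.6667) + (2.3333)·(2.3333) + (-1.6667)·(-1.6667) + (-2.6667)·(-2.6667)) / 5 = 21.3333/5 = 4.2667
  S[X_1,X_2] = ((0.3333)·(0.5) + (2.3333)·(-2.5) + (-0.6667)·(1.5) + (2.3333)·(2.5) + (-1.6667)·(-1.5) + (-2.6667)·(-0.5)) / 5 = 3/5 = 0.6
  S[X_1,X_3] = ((0.3333)·(-2.8333) + (2.3333)·(0.1667) + (-0.6667)·(3.1667) + (2.3333)·(1.1667) + (-1.6667)·(1.1667) + (-2.6667)·(-2.8333)) / 5 = 5.6667/5 = 1.1333
  S[X_2,X_2] = ((0.5)·(0.5) + (-2.5)·(-2.5) + (1.5)·(1.5) + (2.5)·(2.5) + (-1.5)·(-1.5) + (-0.5)·(-0.5)) / 5 = 17.5/5 = 3.5
  S[X_2,X_3] = ((0.5)·(-2.8333) + (-2.5)·(0.1667) + (1.5)·(3.1667) + (2.5)·(1.1667) + (-1.5)·(1.1667) + (-0.5)·(-2.8333)) / 5 = 5.5/5 = 1.1
  S[X_3,X_3] = ((-2.8333)·(-2.8333) + (0.1667)·(0.1667) + (3.1667)·(3.1667) + (1.1667)·(1.1667) + (1.1667)·(1.1667) + (-2.8333)·(-2.8333)) / 5 = 28.8333/5 = 5.7667

S is symmetric (S[j,i] = S[i,j]). Assembling:

S = [[4.2667, 0.6, 1.1333],
 [0.6, 3.5, 1.1],
 [1.1333, 1.1, 5.7667]]


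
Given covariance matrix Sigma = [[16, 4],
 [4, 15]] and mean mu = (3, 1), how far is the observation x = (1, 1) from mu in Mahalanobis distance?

Step 1 — centre the observation: (x - mu) = (-2, 0).

Step 2 — invert Sigma. det(Sigma) = 16·15 - (4)² = 224.
  Sigma^{-1} = (1/det) · [[d, -b], [-b, a]] = [[0.067, -0.0179],
 [-0.0179, 0.0714]].

Step 3 — form the quadratic (x - mu)^T · Sigma^{-1} · (x - mu):
  Sigma^{-1} · (x - mu) = (-0.1339, 0.0357).
  (x - mu)^T · [Sigma^{-1} · (x - mu)] = (-2)·(-0.1339) + (0)·(0.0357) = 0.2679.

Step 4 — take square root: d = √(0.2679) ≈ 0.5175.

d(x, mu) = √(0.2679) ≈ 0.5175


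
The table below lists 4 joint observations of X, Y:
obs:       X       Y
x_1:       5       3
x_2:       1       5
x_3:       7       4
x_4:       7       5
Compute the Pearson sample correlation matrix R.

Step 1 — column means:
  mean(X) = (5 + 1 + 7 + 7) / 4 = 20/4 = 5
  mean(Y) = (3 + 5 + 4 + 5) / 4 = 17/4 = 4.25

Step 2 — sample variances and covariances s[i,j] = (1/(n-1)) · Σ_k (x_{k,i} - mean_i) · (x_{k,j} - mean_j), with n-1 = 3:
  s[X,X] = ((0)·(0) + (-4)·(-4) + (2)·(2) + (2)·(2)) / 3 = 24/3 = 8
  s[X,Y] = ((0)·(-1.25) + (-4)·(0.75) + (2)·(-0.25) + (2)·(0.75)) / 3 = -2/3 = -0.6667
  s[Y,Y] = ((-1.25)·(-1.25) + (0.75)·(0.75) + (-0.25)·(-0.25) + (0.75)·(0.75)) / 3 = 2.75/3 = 0.9167
  Sample standard deviations s_i = √(s[i,i]):
  s(X) = √(8) = 2.8284
  s(Y) = √(0.9167) = 0.9574

Step 3 — r_{ij} = s_{ij} / (s_i · s_j):
  r[X,X] = 1 (diagonal).
  r[X,Y] = -0.6667 / (2.8284 · 0.9574) = -0.6667 / 2.708 = -0.2462
  r[Y,Y] = 1 (diagonal).

R is symmetric with unit diagonal. Assembling:

R = [[1, -0.2462],
 [-0.2462, 1]]


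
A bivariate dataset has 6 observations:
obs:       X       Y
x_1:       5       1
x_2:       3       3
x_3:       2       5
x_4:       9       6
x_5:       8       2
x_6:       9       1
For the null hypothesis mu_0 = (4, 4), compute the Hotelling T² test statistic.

Step 1 — sample mean vector:
  mean(X) = (5 + 3 + 2 + 9 + 8 + 9) / 6 = 36/6 = 6
  mean(Y) = (1 + 3 + 5 + 6 + 2 + 1) / 6 = 18/6 = 3
  x̄ = (6, 3),  deviation x̄ - mu_0 = (6, 3) - (4, 4) = (2, -1).

Step 2 — sample covariance matrix, S[i,j] = (1/(n-1)) · Σ_k (x_{k,i} - mean_i) · (x_{k,j} - mean_j), divisor n-1 = 5:
  S[X,X] = ((-1)·(-1) + (-3)·(-3) + (-4)·(-4) + (3)·(3) + (2)·(2) + (3)·(3)) / 5 = 48/5 = 9.6
  S[X,Y] = ((-1)·(-2) + (-3)·(0) + (-4)·(2) + (3)·(3) + (2)·(-1) + (3)·(-2)) / 5 = -5/5 = -1
  S[Y,Y] = ((-2)·(-2) + (0)·(0) + (2)·(2) + (3)·(3) + (-1)·(-1) + (-2)·(-2)) / 5 = 22/5 = 4.4
  S = [[9.6, -1],
 [-1, 4.4]].

Step 3 — invert S. det(S) = 9.6·4.4 - (-1)² = 41.24.
  S^{-1} = (1/det) · [[d, -b], [-b, a]] = [[0.1067, 0.0242],
 [0.0242, 0.2328]].

Step 4 — quadratic form (x̄ - mu_0)^T · S^{-1} · (x̄ - mu_0):
  S^{-1} · (x̄ - mu_0) = (0.1891, -0.1843),
  (x̄ - mu_0)^T · [...] = (2)·(0.1891) + (-1)·(-0.1843) = 0.5626.

Step 5 — scale by n: T² = 6 · 0.5626 = 3.3754.

T² ≈ 3.3754


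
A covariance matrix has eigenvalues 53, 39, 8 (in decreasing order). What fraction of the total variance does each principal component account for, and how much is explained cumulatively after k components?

Step 1 — total variance = trace(Sigma) = Σ λ_i = 53 + 39 + 8 = 100.

Step 2 — fraction explained by component i = λ_i / Σ λ:
  PC1: 53/100 = 0.53
  PC2: 39/100 = 0.39
  PC3: 8/100 = 0.08

Step 3 — cumulative fraction after k components = (λ_1 + ... + λ_k) / Σ λ:
  k = 1: 53/100 = 0.53
  k = 2: (53 + 39)/100 = 92/100 = 0.92
  k = 3: (53 + 39 + 8)/100 = 100/100 = 1

Summary (fraction, with percent):

explained: PC1 0.53 (53%), PC2 0.39 (39%), PC3 0.08 (8%);  cumulative: 0.53, 0.92, 1
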